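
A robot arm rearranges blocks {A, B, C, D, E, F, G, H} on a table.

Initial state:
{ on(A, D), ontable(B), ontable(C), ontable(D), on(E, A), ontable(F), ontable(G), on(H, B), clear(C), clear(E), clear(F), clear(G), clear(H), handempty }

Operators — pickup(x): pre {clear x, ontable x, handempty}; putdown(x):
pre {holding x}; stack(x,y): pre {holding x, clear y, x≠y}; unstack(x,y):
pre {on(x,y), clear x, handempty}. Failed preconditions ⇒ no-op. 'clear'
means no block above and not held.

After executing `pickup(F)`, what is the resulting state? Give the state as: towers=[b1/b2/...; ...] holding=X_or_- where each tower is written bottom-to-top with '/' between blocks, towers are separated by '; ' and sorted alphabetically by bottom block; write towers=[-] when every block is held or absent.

towers=[B/H; C; D/A/E; G] holding=F

before: towers=[B/H; C; D/A/E; F; G] holding=-
pre[pickup(F)]: clear(F) yes, ontable(F) yes, handempty yes
all met → apply pickup(F)
after:  towers=[B/H; C; D/A/E; G] holding=F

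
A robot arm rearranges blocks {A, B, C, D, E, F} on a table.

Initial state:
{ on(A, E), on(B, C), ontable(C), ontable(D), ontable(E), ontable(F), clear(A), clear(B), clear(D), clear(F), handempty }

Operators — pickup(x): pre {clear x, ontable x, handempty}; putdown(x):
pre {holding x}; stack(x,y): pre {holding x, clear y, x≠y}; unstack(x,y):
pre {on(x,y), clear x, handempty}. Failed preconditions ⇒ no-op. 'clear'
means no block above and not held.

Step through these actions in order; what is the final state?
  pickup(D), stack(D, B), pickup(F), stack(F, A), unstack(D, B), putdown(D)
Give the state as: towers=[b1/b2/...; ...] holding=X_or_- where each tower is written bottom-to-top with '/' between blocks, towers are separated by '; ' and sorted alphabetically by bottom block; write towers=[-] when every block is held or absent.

towers=[C/B; D; E/A/F] holding=-

step 1 (pickup(D)): towers=[C/B; E/A; F] holding=D
step 2 (stack(D, B)): towers=[C/B/D; E/A; F] holding=-
step 3 (pickup(F)): towers=[C/B/D; E/A] holding=F
step 4 (stack(F, A)): towers=[C/B/D; E/A/F] holding=-
step 5 (unstack(D, B)): towers=[C/B; E/A/F] holding=D
step 6 (putdown(D)): towers=[C/B; D; E/A/F] holding=-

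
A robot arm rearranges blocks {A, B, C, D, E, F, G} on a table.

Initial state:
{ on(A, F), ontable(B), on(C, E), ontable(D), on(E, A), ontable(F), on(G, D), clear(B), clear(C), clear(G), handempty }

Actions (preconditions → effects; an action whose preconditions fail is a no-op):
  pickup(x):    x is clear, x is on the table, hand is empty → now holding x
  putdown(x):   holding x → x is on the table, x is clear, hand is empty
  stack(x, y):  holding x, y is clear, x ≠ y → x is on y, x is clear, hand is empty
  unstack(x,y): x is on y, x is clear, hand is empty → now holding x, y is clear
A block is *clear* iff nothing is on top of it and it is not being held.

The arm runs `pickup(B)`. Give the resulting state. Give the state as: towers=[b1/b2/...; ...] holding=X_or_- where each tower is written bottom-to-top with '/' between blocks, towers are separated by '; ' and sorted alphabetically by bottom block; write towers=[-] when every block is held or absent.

before: towers=[B; D/G; F/A/E/C] holding=-
pre[pickup(B)]: clear(B) ✓, ontable(B) ✓, handempty ✓
all met → apply pickup(B)
after:  towers=[D/G; F/A/E/C] holding=B

towers=[D/G; F/A/E/C] holding=B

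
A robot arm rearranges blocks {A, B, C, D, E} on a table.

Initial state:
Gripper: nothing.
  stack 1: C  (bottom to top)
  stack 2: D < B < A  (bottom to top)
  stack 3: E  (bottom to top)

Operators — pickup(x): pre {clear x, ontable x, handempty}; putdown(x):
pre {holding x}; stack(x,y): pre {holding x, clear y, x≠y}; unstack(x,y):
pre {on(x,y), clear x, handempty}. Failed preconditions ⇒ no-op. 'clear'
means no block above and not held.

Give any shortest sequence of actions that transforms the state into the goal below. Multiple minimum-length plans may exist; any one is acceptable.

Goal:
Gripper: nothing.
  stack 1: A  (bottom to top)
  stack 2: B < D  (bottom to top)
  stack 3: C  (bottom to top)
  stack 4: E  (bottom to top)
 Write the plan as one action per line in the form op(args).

unstack(A, B)
putdown(A)
unstack(B, D)
putdown(B)
pickup(D)
stack(D, B)

step 1 (unstack(A, B)): towers=[C; D/B; E] holding=A
step 2 (putdown(A)): towers=[A; C; D/B; E] holding=-
step 3 (unstack(B, D)): towers=[A; C; D; E] holding=B
step 4 (putdown(B)): towers=[A; B; C; D; E] holding=-
step 5 (pickup(D)): towers=[A; B; C; E] holding=D
step 6 (stack(D, B)): towers=[A; B/D; C; E] holding=-
goal check: towers=[A; B/D; C; E] holding=- — reached (length 6, optimal by BFS)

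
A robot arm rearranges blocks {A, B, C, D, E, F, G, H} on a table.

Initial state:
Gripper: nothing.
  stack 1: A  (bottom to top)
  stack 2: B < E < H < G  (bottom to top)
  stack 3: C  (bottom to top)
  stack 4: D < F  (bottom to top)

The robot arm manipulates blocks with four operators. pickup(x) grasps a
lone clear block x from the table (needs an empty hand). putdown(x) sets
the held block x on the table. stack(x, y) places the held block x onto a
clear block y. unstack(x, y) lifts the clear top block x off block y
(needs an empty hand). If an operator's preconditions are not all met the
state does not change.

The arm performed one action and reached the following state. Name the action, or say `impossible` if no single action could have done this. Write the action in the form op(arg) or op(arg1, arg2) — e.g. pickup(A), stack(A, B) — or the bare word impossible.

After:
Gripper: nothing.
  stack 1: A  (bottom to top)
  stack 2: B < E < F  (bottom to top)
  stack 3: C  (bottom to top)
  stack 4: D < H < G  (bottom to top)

impossible

target: towers=[A; B/E/F; C; D/H/G] holding=-
     unstack(G, H) → towers=[A; B/E/H; C; D/F] holding=G
         pickup(A) → towers=[B/E/H/G; C; D/F] holding=A
     unstack(F, D) → towers=[A; B/E/H/G; C; D] holding=F
         pickup(C) → towers=[A; B/E/H/G; D/F] holding=C
none of the 4 applicable actions match → impossible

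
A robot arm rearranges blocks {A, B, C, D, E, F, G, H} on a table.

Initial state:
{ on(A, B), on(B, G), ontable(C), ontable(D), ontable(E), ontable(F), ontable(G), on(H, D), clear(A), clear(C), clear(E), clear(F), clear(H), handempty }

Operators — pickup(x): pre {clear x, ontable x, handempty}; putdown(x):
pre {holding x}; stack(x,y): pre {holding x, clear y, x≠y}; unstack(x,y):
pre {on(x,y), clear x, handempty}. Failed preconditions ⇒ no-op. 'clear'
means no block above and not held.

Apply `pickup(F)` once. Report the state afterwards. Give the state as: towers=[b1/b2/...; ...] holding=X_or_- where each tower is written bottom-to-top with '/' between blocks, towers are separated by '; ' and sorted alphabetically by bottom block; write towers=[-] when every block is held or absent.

before: towers=[C; D/H; E; F; G/B/A] holding=-
pre[pickup(F)]: clear(F) yes, ontable(F) yes, handempty yes
all met → apply pickup(F)
after:  towers=[C; D/H; E; G/B/A] holding=F

towers=[C; D/H; E; G/B/A] holding=F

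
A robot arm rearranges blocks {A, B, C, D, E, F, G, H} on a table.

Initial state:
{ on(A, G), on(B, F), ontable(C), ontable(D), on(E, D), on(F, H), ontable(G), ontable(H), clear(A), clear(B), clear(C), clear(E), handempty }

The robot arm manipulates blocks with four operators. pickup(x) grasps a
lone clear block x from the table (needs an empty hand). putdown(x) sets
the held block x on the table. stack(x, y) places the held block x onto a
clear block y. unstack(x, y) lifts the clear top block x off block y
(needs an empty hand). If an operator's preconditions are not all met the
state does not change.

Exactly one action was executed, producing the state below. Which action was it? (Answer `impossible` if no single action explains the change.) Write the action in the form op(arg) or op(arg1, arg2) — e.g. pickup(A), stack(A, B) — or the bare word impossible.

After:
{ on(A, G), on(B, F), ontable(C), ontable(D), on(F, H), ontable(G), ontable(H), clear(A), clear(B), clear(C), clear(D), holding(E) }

target: towers=[C; D; G/A; H/F/B] holding=E
     unstack(A, G) → towers=[C; D/E; G; H/F/B] holding=A
     unstack(E, D) → towers=[C; D; G/A; H/F/B] holding=E  ← match
     unstack(B, F) → towers=[C; D/E; G/A; H/F] holding=B
         pickup(C) → towers=[D/E; G/A; H/F/B] holding=C

unstack(E, D)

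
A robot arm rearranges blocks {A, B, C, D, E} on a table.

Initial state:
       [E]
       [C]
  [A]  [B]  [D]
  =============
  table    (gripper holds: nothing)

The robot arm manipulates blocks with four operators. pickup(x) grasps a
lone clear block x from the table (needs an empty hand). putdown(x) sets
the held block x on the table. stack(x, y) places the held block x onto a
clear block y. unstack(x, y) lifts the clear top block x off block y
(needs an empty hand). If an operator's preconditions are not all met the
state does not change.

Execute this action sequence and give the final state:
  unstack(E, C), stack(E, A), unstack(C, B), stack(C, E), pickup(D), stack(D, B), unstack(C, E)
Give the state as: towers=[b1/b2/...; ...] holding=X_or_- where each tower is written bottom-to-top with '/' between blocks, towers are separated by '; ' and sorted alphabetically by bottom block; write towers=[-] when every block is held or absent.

towers=[A/E; B/D] holding=C

step 1 (unstack(E, C)): towers=[A; B/C; D] holding=E
step 2 (stack(E, A)): towers=[A/E; B/C; D] holding=-
step 3 (unstack(C, B)): towers=[A/E; B; D] holding=C
step 4 (stack(C, E)): towers=[A/E/C; B; D] holding=-
step 5 (pickup(D)): towers=[A/E/C; B] holding=D
step 6 (stack(D, B)): towers=[A/E/C; B/D] holding=-
step 7 (unstack(C, E)): towers=[A/E; B/D] holding=C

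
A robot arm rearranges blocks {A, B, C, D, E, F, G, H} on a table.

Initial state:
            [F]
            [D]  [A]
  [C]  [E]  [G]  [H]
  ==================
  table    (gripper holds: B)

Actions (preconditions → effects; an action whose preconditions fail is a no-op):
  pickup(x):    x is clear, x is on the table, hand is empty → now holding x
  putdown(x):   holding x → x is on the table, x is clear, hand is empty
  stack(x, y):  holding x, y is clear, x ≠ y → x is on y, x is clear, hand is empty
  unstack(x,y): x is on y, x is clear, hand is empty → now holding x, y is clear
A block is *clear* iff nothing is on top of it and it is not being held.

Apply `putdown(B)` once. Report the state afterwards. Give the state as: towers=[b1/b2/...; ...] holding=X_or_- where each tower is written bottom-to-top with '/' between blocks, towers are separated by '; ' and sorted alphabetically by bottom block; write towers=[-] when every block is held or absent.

towers=[B; C; E; G/D/F; H/A] holding=-

before: towers=[C; E; G/D/F; H/A] holding=B
pre[putdown(B)]: holding(B) ✓
all met → apply putdown(B)
after:  towers=[B; C; E; G/D/F; H/A] holding=-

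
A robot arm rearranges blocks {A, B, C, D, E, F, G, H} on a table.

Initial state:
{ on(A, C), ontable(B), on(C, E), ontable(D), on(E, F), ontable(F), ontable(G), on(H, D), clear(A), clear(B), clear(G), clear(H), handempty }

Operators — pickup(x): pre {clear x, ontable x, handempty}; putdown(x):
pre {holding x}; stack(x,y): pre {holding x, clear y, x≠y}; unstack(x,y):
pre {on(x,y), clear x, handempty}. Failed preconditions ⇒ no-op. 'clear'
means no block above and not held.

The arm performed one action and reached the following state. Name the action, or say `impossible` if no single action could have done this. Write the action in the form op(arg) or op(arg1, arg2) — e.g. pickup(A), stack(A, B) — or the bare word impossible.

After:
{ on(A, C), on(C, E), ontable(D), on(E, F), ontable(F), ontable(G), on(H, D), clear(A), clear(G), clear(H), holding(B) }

target: towers=[D/H; F/E/C/A; G] holding=B
         pickup(G) → towers=[B; D/H; F/E/C/A] holding=G
     unstack(A, C) → towers=[B; D/H; F/E/C; G] holding=A
     unstack(H, D) → towers=[B; D; F/E/C/A; G] holding=H
         pickup(B) → towers=[D/H; F/E/C/A; G] holding=B  ← match

pickup(B)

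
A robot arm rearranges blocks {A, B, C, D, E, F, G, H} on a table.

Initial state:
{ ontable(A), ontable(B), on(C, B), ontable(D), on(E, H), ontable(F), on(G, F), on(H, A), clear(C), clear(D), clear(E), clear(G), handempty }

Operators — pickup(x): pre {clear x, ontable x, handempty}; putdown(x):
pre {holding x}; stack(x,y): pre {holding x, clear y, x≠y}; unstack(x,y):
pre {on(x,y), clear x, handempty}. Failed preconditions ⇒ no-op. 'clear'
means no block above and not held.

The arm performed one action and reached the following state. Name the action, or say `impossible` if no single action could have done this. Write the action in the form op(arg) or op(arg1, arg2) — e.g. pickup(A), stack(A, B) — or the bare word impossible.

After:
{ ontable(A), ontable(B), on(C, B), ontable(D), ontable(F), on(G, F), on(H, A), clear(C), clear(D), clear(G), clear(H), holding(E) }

unstack(E, H)

target: towers=[A/H; B/C; D; F/G] holding=E
     unstack(G, F) → towers=[A/H/E; B/C; D; F] holding=G
     unstack(E, H) → towers=[A/H; B/C; D; F/G] holding=E  ← match
         pickup(D) → towers=[A/H/E; B/C; F/G] holding=D
     unstack(C, B) → towers=[A/H/E; B; D; F/G] holding=C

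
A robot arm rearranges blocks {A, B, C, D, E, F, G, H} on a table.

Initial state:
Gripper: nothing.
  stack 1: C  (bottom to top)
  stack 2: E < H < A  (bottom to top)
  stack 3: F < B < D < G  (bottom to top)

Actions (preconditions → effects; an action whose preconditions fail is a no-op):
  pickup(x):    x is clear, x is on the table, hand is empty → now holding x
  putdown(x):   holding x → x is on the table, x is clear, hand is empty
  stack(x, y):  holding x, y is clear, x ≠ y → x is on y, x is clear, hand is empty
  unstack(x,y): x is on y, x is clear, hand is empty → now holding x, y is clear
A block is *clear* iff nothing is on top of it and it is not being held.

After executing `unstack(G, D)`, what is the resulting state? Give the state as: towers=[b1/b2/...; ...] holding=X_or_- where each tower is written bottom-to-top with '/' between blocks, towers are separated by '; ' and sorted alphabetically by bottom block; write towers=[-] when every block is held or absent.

before: towers=[C; E/H/A; F/B/D/G] holding=-
pre[unstack(G, D)]: on(G,D) ok, clear(G) ok, handempty ok
all met → apply unstack(G, D)
after:  towers=[C; E/H/A; F/B/D] holding=G

towers=[C; E/H/A; F/B/D] holding=G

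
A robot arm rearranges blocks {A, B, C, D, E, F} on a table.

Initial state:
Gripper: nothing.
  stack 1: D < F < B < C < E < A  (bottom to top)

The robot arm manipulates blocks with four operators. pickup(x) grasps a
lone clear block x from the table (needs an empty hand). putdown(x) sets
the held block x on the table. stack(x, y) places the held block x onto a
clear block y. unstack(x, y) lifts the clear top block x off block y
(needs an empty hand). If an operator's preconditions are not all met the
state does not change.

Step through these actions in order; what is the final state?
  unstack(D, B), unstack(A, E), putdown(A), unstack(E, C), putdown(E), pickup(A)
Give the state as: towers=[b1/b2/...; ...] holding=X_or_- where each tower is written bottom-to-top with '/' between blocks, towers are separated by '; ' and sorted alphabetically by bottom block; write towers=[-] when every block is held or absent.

step 1 (unstack(D, B)) [no-op]: towers=[D/F/B/C/E/A] holding=-
step 2 (unstack(A, E)): towers=[D/F/B/C/E] holding=A
step 3 (putdown(A)): towers=[A; D/F/B/C/E] holding=-
step 4 (unstack(E, C)): towers=[A; D/F/B/C] holding=E
step 5 (putdown(E)): towers=[A; D/F/B/C; E] holding=-
step 6 (pickup(A)): towers=[D/F/B/C; E] holding=A

towers=[D/F/B/C; E] holding=A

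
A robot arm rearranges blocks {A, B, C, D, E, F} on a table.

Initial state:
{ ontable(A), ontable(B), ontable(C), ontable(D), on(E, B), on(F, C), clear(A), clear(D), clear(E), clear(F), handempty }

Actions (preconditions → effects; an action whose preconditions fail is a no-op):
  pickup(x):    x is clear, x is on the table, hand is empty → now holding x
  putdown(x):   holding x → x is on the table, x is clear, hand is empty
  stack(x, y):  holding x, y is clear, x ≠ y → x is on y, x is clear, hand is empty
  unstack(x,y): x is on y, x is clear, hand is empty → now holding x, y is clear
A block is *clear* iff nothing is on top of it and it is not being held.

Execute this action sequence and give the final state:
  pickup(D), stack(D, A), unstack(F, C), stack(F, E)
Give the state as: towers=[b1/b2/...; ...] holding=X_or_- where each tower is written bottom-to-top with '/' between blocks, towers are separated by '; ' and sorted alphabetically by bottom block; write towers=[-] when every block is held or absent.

towers=[A/D; B/E/F; C] holding=-

step 1 (pickup(D)): towers=[A; B/E; C/F] holding=D
step 2 (stack(D, A)): towers=[A/D; B/E; C/F] holding=-
step 3 (unstack(F, C)): towers=[A/D; B/E; C] holding=F
step 4 (stack(F, E)): towers=[A/D; B/E/F; C] holding=-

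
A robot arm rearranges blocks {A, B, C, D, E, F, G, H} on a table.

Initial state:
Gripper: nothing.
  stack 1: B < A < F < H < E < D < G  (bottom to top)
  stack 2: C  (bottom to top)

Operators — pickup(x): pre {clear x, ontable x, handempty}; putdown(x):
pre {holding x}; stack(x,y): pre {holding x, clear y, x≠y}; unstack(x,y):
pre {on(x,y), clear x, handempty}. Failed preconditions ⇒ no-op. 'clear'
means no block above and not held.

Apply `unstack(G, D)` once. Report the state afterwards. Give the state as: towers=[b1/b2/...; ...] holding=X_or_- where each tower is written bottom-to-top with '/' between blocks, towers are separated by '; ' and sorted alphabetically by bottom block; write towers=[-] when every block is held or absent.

before: towers=[B/A/F/H/E/D/G; C] holding=-
pre[unstack(G, D)]: on(G,D) yes, clear(G) yes, handempty yes
all met → apply unstack(G, D)
after:  towers=[B/A/F/H/E/D; C] holding=G

towers=[B/A/F/H/E/D; C] holding=G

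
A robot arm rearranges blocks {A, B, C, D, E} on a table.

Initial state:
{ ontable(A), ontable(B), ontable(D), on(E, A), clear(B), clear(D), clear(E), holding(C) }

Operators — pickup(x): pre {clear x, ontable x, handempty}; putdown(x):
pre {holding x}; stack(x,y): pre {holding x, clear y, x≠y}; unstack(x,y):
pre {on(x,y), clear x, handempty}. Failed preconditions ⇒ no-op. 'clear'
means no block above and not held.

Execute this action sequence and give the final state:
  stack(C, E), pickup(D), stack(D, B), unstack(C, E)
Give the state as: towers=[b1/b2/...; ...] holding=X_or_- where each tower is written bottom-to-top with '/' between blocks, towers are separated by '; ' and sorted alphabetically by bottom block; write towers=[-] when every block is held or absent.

towers=[A/E; B/D] holding=C

step 1 (stack(C, E)): towers=[A/E/C; B; D] holding=-
step 2 (pickup(D)): towers=[A/E/C; B] holding=D
step 3 (stack(D, B)): towers=[A/E/C; B/D] holding=-
step 4 (unstack(C, E)): towers=[A/E; B/D] holding=C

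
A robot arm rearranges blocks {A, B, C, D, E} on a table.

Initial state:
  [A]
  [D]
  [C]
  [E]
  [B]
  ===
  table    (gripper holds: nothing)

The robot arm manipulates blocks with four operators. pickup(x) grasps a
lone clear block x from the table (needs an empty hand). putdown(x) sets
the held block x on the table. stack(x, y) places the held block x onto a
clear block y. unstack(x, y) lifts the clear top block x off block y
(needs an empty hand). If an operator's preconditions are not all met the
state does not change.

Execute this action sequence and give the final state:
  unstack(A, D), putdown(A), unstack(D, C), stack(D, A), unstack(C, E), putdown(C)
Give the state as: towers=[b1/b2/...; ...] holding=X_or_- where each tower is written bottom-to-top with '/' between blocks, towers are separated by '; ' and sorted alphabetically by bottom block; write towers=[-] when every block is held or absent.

towers=[A/D; B/E; C] holding=-

step 1 (unstack(A, D)): towers=[B/E/C/D] holding=A
step 2 (putdown(A)): towers=[A; B/E/C/D] holding=-
step 3 (unstack(D, C)): towers=[A; B/E/C] holding=D
step 4 (stack(D, A)): towers=[A/D; B/E/C] holding=-
step 5 (unstack(C, E)): towers=[A/D; B/E] holding=C
step 6 (putdown(C)): towers=[A/D; B/E; C] holding=-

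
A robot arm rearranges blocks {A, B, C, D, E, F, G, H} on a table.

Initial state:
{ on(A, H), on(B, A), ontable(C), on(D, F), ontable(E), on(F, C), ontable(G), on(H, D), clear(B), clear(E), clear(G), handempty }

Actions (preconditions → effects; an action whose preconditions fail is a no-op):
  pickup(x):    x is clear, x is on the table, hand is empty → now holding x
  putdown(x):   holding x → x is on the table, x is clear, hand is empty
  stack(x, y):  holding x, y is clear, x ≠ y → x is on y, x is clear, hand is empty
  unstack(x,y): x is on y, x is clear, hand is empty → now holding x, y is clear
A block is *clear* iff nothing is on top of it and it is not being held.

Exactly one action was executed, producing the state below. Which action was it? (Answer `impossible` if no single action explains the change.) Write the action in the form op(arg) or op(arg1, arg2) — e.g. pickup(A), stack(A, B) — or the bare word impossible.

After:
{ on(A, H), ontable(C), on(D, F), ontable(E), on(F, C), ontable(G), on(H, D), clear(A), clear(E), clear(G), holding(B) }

target: towers=[C/F/D/H/A; E; G] holding=B
         pickup(G) → towers=[C/F/D/H/A/B; E] holding=G
         pickup(E) → towers=[C/F/D/H/A/B; G] holding=E
     unstack(B, A) → towers=[C/F/D/H/A; E; G] holding=B  ← match

unstack(B, A)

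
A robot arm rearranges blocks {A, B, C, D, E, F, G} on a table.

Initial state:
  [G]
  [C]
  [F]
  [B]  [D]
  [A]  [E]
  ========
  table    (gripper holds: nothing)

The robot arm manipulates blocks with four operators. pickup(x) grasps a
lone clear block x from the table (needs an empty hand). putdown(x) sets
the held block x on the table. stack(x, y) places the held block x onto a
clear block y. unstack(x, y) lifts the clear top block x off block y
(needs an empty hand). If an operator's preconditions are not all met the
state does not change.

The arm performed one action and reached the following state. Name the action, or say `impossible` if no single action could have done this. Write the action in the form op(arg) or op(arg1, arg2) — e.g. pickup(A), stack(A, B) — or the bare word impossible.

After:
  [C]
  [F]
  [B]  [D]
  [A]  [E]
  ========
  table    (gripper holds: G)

unstack(G, C)

target: towers=[A/B/F/C; E/D] holding=G
     unstack(G, C) → towers=[A/B/F/C; E/D] holding=G  ← match
     unstack(D, E) → towers=[A/B/F/C/G; E] holding=D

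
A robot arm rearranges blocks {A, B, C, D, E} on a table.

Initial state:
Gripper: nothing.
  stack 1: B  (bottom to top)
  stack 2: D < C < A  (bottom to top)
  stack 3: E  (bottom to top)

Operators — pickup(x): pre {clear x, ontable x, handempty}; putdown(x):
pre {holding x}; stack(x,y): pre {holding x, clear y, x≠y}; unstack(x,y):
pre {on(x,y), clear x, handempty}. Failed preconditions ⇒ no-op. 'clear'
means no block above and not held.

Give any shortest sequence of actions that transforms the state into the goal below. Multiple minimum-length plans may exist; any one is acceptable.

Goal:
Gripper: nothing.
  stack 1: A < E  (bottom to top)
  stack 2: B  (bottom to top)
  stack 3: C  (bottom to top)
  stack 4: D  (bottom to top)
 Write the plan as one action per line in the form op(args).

unstack(A, C)
putdown(A)
pickup(E)
stack(E, A)
unstack(C, D)
putdown(C)

step 1 (unstack(A, C)): towers=[B; D/C; E] holding=A
step 2 (putdown(A)): towers=[A; B; D/C; E] holding=-
step 3 (pickup(E)): towers=[A; B; D/C] holding=E
step 4 (stack(E, A)): towers=[A/E; B; D/C] holding=-
step 5 (unstack(C, D)): towers=[A/E; B; D] holding=C
step 6 (putdown(C)): towers=[A/E; B; C; D] holding=-
goal check: towers=[A/E; B; C; D] holding=- — reached (length 6, optimal by BFS)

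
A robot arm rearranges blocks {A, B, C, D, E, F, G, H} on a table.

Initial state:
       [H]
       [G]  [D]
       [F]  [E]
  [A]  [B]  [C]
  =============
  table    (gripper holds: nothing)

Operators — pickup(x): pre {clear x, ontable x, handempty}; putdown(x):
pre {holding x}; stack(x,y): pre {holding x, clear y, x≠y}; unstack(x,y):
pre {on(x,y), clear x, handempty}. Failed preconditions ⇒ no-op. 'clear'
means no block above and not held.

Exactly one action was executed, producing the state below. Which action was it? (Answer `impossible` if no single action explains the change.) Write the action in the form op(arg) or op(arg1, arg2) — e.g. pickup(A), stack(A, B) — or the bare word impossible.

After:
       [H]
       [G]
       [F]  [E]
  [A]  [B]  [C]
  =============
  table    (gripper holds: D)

unstack(D, E)

target: towers=[A; B/F/G/H; C/E] holding=D
         pickup(A) → towers=[B/F/G/H; C/E/D] holding=A
     unstack(H, G) → towers=[A; B/F/G; C/E/D] holding=H
     unstack(D, E) → towers=[A; B/F/G/H; C/E] holding=D  ← match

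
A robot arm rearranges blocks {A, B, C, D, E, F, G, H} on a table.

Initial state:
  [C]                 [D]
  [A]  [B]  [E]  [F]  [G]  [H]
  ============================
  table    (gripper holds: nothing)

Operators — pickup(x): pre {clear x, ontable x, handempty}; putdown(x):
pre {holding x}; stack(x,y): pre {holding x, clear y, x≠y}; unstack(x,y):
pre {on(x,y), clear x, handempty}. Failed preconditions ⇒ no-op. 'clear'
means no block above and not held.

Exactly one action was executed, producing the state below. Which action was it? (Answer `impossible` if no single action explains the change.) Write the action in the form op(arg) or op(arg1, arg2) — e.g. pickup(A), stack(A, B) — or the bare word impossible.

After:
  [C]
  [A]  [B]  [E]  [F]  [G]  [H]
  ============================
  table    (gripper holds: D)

target: towers=[A/C; B; E; F; G; H] holding=D
         pickup(E) → towers=[A/C; B; F; G/D; H] holding=E
         pickup(H) → towers=[A/C; B; E; F; G/D] holding=H
         pickup(B) → towers=[A/C; E; F; G/D; H] holding=B
         pickup(F) → towers=[A/C; B; E; G/D; H] holding=F
     unstack(D, G) → towers=[A/C; B; E; F; G; H] holding=D  ← match
     unstack(C, A) → towers=[A; B; E; F; G/D; H] holding=C

unstack(D, G)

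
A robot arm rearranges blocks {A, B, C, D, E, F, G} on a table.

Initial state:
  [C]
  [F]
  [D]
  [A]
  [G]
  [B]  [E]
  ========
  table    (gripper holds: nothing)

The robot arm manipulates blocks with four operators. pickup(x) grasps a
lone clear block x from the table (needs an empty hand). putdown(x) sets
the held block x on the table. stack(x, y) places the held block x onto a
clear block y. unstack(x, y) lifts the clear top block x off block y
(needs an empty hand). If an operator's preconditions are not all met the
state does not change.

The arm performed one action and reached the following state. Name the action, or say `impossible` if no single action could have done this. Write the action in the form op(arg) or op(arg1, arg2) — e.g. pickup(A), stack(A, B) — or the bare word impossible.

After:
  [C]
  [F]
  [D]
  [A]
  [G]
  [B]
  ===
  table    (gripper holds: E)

pickup(E)

target: towers=[B/G/A/D/F/C] holding=E
         pickup(E) → towers=[B/G/A/D/F/C] holding=E  ← match
     unstack(C, F) → towers=[B/G/A/D/F; E] holding=C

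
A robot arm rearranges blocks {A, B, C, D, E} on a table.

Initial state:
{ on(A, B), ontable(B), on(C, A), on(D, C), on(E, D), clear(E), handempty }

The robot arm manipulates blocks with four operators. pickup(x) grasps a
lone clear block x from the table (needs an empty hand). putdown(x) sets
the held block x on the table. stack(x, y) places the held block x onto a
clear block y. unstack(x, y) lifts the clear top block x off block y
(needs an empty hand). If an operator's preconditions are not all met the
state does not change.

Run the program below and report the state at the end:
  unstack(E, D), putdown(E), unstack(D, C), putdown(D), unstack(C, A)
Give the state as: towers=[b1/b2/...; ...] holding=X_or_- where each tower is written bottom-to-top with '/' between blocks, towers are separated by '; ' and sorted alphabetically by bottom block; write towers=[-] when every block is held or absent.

step 1 (unstack(E, D)): towers=[B/A/C/D] holding=E
step 2 (putdown(E)): towers=[B/A/C/D; E] holding=-
step 3 (unstack(D, C)): towers=[B/A/C; E] holding=D
step 4 (putdown(D)): towers=[B/A/C; D; E] holding=-
step 5 (unstack(C, A)): towers=[B/A; D; E] holding=C

towers=[B/A; D; E] holding=C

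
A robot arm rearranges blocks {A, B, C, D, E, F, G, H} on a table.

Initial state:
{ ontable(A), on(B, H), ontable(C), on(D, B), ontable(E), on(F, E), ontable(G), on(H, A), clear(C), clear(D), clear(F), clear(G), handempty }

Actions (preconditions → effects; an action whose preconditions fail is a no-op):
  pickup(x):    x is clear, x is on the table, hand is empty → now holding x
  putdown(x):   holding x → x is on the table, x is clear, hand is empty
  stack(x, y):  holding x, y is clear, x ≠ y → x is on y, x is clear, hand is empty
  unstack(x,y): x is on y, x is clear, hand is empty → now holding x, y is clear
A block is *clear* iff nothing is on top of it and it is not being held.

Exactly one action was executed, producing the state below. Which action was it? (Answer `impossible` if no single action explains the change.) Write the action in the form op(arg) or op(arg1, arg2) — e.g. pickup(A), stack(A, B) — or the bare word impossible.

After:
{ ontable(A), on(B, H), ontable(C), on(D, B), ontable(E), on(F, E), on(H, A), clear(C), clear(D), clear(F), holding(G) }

target: towers=[A/H/B/D; C; E/F] holding=G
         pickup(G) → towers=[A/H/B/D; C; E/F] holding=G  ← match
     unstack(F, E) → towers=[A/H/B/D; C; E; G] holding=F
     unstack(D, B) → towers=[A/H/B; C; E/F; G] holding=D
         pickup(C) → towers=[A/H/B/D; E/F; G] holding=C

pickup(G)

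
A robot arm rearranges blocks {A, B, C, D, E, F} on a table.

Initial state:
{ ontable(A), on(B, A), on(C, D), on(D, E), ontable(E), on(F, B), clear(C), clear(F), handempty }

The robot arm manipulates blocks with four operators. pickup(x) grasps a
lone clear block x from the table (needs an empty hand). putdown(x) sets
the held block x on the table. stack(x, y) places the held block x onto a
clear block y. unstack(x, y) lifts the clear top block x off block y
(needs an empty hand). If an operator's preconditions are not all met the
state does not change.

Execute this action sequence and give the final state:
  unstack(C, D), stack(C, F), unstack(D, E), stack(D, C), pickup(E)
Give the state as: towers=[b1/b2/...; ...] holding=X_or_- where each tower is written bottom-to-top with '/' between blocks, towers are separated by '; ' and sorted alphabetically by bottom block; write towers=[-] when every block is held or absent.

step 1 (unstack(C, D)): towers=[A/B/F; E/D] holding=C
step 2 (stack(C, F)): towers=[A/B/F/C; E/D] holding=-
step 3 (unstack(D, E)): towers=[A/B/F/C; E] holding=D
step 4 (stack(D, C)): towers=[A/B/F/C/D; E] holding=-
step 5 (pickup(E)): towers=[A/B/F/C/D] holding=E

towers=[A/B/F/C/D] holding=E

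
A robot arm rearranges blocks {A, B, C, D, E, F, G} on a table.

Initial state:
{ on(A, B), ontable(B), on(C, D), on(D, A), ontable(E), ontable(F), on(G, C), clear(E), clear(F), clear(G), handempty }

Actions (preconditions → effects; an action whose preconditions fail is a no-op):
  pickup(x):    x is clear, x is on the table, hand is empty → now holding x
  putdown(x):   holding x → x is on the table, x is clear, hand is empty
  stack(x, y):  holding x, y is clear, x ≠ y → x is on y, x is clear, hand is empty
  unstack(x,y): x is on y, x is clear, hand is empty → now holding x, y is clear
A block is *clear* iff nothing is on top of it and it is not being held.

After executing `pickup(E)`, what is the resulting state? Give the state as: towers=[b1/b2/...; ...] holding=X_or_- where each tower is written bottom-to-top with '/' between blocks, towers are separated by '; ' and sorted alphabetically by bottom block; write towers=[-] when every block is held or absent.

before: towers=[B/A/D/C/G; E; F] holding=-
pre[pickup(E)]: clear(E) yes, ontable(E) yes, handempty yes
all met → apply pickup(E)
after:  towers=[B/A/D/C/G; F] holding=E

towers=[B/A/D/C/G; F] holding=E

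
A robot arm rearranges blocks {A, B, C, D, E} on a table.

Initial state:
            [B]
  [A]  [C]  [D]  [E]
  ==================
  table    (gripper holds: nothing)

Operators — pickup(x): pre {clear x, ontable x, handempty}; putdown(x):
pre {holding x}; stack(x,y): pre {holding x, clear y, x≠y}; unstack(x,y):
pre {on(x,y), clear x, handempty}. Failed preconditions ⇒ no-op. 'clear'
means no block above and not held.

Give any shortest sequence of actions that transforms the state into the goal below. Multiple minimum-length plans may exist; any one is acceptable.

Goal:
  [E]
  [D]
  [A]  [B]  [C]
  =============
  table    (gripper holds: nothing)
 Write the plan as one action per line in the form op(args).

step 1 (unstack(B, D)): towers=[A; C; D; E] holding=B
step 2 (putdown(B)): towers=[A; B; C; D; E] holding=-
step 3 (pickup(D)): towers=[A; B; C; E] holding=D
step 4 (stack(D, A)): towers=[A/D; B; C; E] holding=-
step 5 (pickup(E)): towers=[A/D; B; C] holding=E
step 6 (stack(E, D)): towers=[A/D/E; B; C] holding=-
goal check: towers=[A/D/E; B; C] holding=- — reached (length 6, optimal by BFS)

unstack(B, D)
putdown(B)
pickup(D)
stack(D, A)
pickup(E)
stack(E, D)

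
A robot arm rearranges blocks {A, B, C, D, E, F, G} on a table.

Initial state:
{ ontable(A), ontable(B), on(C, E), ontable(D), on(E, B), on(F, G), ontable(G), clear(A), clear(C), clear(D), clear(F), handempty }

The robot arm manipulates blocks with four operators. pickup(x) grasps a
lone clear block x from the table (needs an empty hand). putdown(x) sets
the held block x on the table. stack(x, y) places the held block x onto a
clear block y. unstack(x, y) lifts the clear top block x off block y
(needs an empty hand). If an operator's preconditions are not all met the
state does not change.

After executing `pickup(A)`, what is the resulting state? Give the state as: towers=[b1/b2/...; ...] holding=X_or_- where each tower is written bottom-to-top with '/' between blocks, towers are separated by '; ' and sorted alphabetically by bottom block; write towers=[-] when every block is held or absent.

towers=[B/E/C; D; G/F] holding=A

before: towers=[A; B/E/C; D; G/F] holding=-
pre[pickup(A)]: clear(A) yes, ontable(A) yes, handempty yes
all met → apply pickup(A)
after:  towers=[B/E/C; D; G/F] holding=A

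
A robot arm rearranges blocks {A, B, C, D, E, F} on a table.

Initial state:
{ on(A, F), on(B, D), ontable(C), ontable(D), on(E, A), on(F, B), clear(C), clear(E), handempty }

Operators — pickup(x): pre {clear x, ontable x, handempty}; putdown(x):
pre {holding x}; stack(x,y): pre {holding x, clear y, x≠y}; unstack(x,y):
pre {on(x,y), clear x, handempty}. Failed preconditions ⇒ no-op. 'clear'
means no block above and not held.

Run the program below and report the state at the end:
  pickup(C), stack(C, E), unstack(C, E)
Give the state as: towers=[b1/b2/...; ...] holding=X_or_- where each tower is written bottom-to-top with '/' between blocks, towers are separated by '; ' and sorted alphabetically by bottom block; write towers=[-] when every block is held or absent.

towers=[D/B/F/A/E] holding=C

step 1 (pickup(C)): towers=[D/B/F/A/E] holding=C
step 2 (stack(C, E)): towers=[D/B/F/A/E/C] holding=-
step 3 (unstack(C, E)): towers=[D/B/F/A/E] holding=C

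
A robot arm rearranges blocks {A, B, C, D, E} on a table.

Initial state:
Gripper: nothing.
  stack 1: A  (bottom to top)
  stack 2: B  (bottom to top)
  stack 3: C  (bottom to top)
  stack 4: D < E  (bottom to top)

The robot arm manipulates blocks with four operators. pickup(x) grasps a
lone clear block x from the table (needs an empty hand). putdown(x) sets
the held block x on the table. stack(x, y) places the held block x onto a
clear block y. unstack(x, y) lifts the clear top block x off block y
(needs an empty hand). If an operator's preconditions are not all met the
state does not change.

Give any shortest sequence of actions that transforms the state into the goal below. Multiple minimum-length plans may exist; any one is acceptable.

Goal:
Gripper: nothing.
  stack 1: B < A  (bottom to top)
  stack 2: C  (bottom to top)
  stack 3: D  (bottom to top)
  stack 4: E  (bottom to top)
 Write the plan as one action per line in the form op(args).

pickup(A)
stack(A, B)
unstack(E, D)
putdown(E)

step 1 (pickup(A)): towers=[B; C; D/E] holding=A
step 2 (stack(A, B)): towers=[B/A; C; D/E] holding=-
step 3 (unstack(E, D)): towers=[B/A; C; D] holding=E
step 4 (putdown(E)): towers=[B/A; C; D; E] holding=-
goal check: towers=[B/A; C; D; E] holding=- — reached (length 4, optimal by BFS)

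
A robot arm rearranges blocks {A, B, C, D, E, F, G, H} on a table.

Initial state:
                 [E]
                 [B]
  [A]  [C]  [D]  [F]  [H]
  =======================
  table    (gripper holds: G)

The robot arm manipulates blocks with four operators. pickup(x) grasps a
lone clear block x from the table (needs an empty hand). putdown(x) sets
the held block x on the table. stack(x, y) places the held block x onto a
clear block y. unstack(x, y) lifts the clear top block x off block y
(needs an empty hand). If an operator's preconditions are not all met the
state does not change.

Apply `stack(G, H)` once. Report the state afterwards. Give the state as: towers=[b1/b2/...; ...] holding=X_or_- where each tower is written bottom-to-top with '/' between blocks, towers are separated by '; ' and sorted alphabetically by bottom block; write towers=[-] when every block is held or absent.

towers=[A; C; D; F/B/E; H/G] holding=-

before: towers=[A; C; D; F/B/E; H] holding=G
pre[stack(G, H)]: holding(G) ok, clear(H) ok, G≠H ok
all met → apply stack(G, H)
after:  towers=[A; C; D; F/B/E; H/G] holding=-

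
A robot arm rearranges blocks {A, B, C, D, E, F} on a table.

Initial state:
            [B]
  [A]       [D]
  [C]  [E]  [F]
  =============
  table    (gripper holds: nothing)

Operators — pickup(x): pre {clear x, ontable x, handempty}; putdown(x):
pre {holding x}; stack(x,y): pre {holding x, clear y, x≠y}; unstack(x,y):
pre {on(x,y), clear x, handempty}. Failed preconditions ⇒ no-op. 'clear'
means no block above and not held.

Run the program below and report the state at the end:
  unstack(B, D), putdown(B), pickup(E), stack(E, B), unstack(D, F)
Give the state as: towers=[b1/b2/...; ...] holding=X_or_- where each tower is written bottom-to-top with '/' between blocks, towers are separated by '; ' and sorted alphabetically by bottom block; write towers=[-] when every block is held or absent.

towers=[B/E; C/A; F] holding=D

step 1 (unstack(B, D)): towers=[C/A; E; F/D] holding=B
step 2 (putdown(B)): towers=[B; C/A; E; F/D] holding=-
step 3 (pickup(E)): towers=[B; C/A; F/D] holding=E
step 4 (stack(E, B)): towers=[B/E; C/A; F/D] holding=-
step 5 (unstack(D, F)): towers=[B/E; C/A; F] holding=D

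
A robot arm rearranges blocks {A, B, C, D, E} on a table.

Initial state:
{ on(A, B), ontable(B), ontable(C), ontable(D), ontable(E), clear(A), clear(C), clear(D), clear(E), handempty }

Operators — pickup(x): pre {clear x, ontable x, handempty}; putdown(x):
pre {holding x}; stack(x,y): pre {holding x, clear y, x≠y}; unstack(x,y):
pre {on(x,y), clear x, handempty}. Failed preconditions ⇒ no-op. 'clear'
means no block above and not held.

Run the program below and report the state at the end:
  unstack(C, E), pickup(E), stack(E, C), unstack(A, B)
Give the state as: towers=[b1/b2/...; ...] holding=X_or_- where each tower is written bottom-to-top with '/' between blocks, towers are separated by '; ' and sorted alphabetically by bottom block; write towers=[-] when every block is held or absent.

step 1 (unstack(C, E)) [no-op]: towers=[B/A; C; D; E] holding=-
step 2 (pickup(E)): towers=[B/A; C; D] holding=E
step 3 (stack(E, C)): towers=[B/A; C/E; D] holding=-
step 4 (unstack(A, B)): towers=[B; C/E; D] holding=A

towers=[B; C/E; D] holding=A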